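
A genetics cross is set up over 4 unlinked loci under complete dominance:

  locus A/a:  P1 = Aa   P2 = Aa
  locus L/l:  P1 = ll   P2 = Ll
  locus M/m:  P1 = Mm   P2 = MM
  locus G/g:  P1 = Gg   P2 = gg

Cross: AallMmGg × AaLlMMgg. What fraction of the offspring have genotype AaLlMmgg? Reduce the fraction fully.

P(AaLlMmgg) = 1/16

AallMmGg gametes: AlMG×2, AlMg×2, AlmG×2, Almg×2, alMG×2, alMg×2, almG×2, almg×2
AaLlMMgg gametes: ALMg×4, AlMg×4, aLMg×4, alMg×4
AallMmGg×AaLlMMgg grid (16·16=256): AALlMMGg=8 AALlMMgg=8 AALlMmGg=8 AALlMmgg=8 AAllMMGg=8 AAllMMgg=8 AAllMmGg=8 AAllMmgg=8 AaLlMMGg=16 AaLlMMgg=16 AaLlMmGg=16 AaLlMmgg=16 AallMMGg=16 AallMMgg=16 AallMmGg=16 AallMmgg=16 aaLlMMGg=8 aaLlMMgg=8 aaLlMmGg=8 aaLlMmgg=8 aallMMGg=8 aallMMgg=8 aallMmGg=8 aallMmgg=8
AaLlMmgg hits 16/256; gcd=16; 16÷16/256÷16 = 1/16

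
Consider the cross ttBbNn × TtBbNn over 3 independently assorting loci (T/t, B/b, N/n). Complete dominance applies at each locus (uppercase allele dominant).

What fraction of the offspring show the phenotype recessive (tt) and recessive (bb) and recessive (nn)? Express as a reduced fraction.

P(tt bb nn) = 1/32

ttBbNn gametes: tBN×2, tBn×2, tbN×2, tbn×2
TtBbNn gametes: TBN×1, TBn×1, TbN×1, Tbn×1, tBN×1, tBn×1, tbN×1, tbn×1
ttBbNn×TtBbNn grid (8·8=64): TtBBNN=2 TtBBNn=4 TtBBnn=2 TtBbNN=4 TtBbNn=8 TtBbnn=4 TtbbNN=2 TtbbNn=4 Ttbbnn=2 ttBBNN=2 ttBBNn=4 ttBBnn=2 ttBbNN=4 ttBbNn=8 ttBbnn=4 ttbbNN=2 ttbbNn=4 ttbbnn=2
tt bb nn hits 2/64; gcd=2; 2÷2/64÷2 = 1/32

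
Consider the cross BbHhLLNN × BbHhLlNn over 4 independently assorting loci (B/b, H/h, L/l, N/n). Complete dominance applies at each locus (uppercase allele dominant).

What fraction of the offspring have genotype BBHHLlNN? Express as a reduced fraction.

P(BBHHLlNN) = 1/64

BbHhLLNN gametes: BHLN×4, BhLN×4, bHLN×4, bhLN×4
BbHhLlNn gametes: BHLN×1, BHLn×1, BHlN×1, BHln×1, BhLN×1, BhLn×1, BhlN×1, Bhln×1, bHLN×1, bHLn×1, bHlN×1, bHln×1, bhLN×1, bhLn×1, bhlN×1, bhln×1
BbHhLLNN×BbHhLlNn grid (16·16=256): BBHHLLNN=4 BBHHLLNn=4 BBHHLlNN=4 BBHHLlNn=4 BBHhLLNN=8 BBHhLLNn=8 BBHhLlNN=8 BBHhLlNn=8 BBhhLLNN=4 BBhhLLNn=4 BBhhLlNN=4 BBhhLlNn=4 BbHHLLNN=8 BbHHLLNn=8 BbHHLlNN=8 BbHHLlNn=8 BbHhLLNN=16 BbHhLLNn=16 BbHhLlNN=16 BbHhLlNn=16 BbhhLLNN=8 BbhhLLNn=8 BbhhLlNN=8 BbhhLlNn=8 bbHHLLNN=4 bbHHLLNn=4 bbHHLlNN=4 bbHHLlNn=4 bbHhLLNN=8 bbHhLLNn=8 bbHhLlNN=8 bbHhLlNn=8 bbhhLLNN=4 bbhhLLNn=4 bbhhLlNN=4 bbhhLlNn=4
BBHHLlNN hits 4/256; gcd=4; 4÷4/256÷4 = 1/64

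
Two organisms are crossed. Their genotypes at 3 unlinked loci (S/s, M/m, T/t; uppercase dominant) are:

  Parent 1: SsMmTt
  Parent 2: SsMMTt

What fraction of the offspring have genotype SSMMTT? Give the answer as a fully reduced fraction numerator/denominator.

SsMmTt gametes: SMT×1, SMt×1, SmT×1, Smt×1, sMT×1, sMt×1, smT×1, smt×1
SsMMTt gametes: SMT×2, SMt×2, sMT×2, sMt×2
SsMmTt×SsMMTt grid (8·8=64): SSMMTT=2 SSMMTt=4 SSMMtt=2 SSMmTT=2 SSMmTt=4 SSMmtt=2 SsMMTT=4 SsMMTt=8 SsMMtt=4 SsMmTT=4 SsMmTt=8 SsMmtt=4 ssMMTT=2 ssMMTt=4 ssMMtt=2 ssMmTT=2 ssMmTt=4 ssMmtt=2
SSMMTT hits 2/64; gcd=2; 2÷2/64÷2 = 1/32

P(SSMMTT) = 1/32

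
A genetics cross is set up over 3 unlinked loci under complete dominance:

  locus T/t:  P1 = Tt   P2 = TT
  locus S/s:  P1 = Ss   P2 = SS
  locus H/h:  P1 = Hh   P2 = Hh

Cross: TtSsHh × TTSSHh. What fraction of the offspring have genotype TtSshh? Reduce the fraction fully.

TtSsHh gametes: TSH×1, TSh×1, TsH×1, Tsh×1, tSH×1, tSh×1, tsH×1, tsh×1
TTSSHh gametes: TSH×4, TSh×4
TtSsHh×TTSSHh grid (8·8=64): TTSSHH=4 TTSSHh=8 TTSShh=4 TTSsHH=4 TTSsHh=8 TTSshh=4 TtSSHH=4 TtSSHh=8 TtSShh=4 TtSsHH=4 TtSsHh=8 TtSshh=4
TtSshh hits 4/64; gcd=4; 4÷4/64÷4 = 1/16

P(TtSshh) = 1/16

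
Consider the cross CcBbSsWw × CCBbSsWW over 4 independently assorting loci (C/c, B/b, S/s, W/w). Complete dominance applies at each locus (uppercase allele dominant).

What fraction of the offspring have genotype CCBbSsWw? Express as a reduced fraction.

P(CCBbSsWw) = 1/16

CcBbSsWw gametes: CBSW×1, CBSw×1, CBsW×1, CBsw×1, CbSW×1, CbSw×1, CbsW×1, Cbsw×1, cBSW×1, cBSw×1, cBsW×1, cBsw×1, cbSW×1, cbSw×1, cbsW×1, cbsw×1
CCBbSsWW gametes: CBSW×4, CBsW×4, CbSW×4, CbsW×4
CcBbSsWw×CCBbSsWW grid (16·16=256): CCBBSSWW=4 CCBBSSWw=4 CCBBSsWW=8 CCBBSsWw=8 CCBBssWW=4 CCBBssWw=4 CCBbSSWW=8 CCBbSSWw=8 CCBbSsWW=16 CCBbSsWw=16 CCBbssWW=8 CCBbssWw=8 CCbbSSWW=4 CCbbSSWw=4 CCbbSsWW=8 CCbbSsWw=8 CCbbssWW=4 CCbbssWw=4 CcBBSSWW=4 CcBBSSWw=4 CcBBSsWW=8 CcBBSsWw=8 CcBBssWW=4 CcBBssWw=4 CcBbSSWW=8 CcBbSSWw=8 CcBbSsWW=16 CcBbSsWw=16 CcBbssWW=8 CcBbssWw=8 CcbbSSWW=4 CcbbSSWw=4 CcbbSsWW=8 CcbbSsWw=8 CcbbssWW=4 CcbbssWw=4
CCBbSsWw hits 16/256; gcd=16; 16÷16/256÷16 = 1/16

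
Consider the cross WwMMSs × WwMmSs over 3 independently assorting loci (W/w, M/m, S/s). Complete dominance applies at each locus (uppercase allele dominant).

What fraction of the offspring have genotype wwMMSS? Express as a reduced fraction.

WwMMSs gametes: WMS×2, WMs×2, wMS×2, wMs×2
WwMmSs gametes: WMS×1, WMs×1, WmS×1, Wms×1, wMS×1, wMs×1, wmS×1, wms×1
WwMMSs×WwMmSs grid (8·8=64): WWMMSS=2 WWMMSs=4 WWMMss=2 WWMmSS=2 WWMmSs=4 WWMmss=2 WwMMSS=4 WwMMSs=8 WwMMss=4 WwMmSS=4 WwMmSs=8 WwMmss=4 wwMMSS=2 wwMMSs=4 wwMMss=2 wwMmSS=2 wwMmSs=4 wwMmss=2
wwMMSS hits 2/64; gcd=2; 2÷2/64÷2 = 1/32

P(wwMMSS) = 1/32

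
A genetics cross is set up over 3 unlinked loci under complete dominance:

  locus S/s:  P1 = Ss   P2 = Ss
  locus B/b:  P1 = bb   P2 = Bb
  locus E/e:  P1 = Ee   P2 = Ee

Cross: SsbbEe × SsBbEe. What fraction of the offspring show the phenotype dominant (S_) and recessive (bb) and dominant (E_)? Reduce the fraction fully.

SsbbEe gametes: SbE×2, Sbe×2, sbE×2, sbe×2
SsBbEe gametes: SBE×1, SBe×1, SbE×1, Sbe×1, sBE×1, sBe×1, sbE×1, sbe×1
SsbbEe×SsBbEe grid (8·8=64): SSBbEE=2 SSBbEe=4 SSBbee=2 SSbbEE=2 SSbbEe=4 SSbbee=2 SsBbEE=4 SsBbEe=8 SsBbee=4 SsbbEE=4 SsbbEe=8 Ssbbee=4 ssBbEE=2 ssBbEe=4 ssBbee=2 ssbbEE=2 ssbbEe=4 ssbbee=2
S_ bb E_ hits 18/64; gcd=2; 18÷2/64÷2 = 9/32

P(S_ bb E_) = 9/32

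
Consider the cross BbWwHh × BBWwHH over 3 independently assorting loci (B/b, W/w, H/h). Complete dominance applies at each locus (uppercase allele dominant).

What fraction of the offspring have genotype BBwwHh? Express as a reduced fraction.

BbWwHh gametes: BWH×1, BWh×1, BwH×1, Bwh×1, bWH×1, bWh×1, bwH×1, bwh×1
BBWwHH gametes: BWH×4, BwH×4
BbWwHh×BBWwHH grid (8·8=64): BBWWHH=4 BBWWHh=4 BBWwHH=8 BBWwHh=8 BBwwHH=4 BBwwHh=4 BbWWHH=4 BbWWHh=4 BbWwHH=8 BbWwHh=8 BbwwHH=4 BbwwHh=4
BBwwHh hits 4/64; gcd=4; 4÷4/64÷4 = 1/16

P(BBwwHh) = 1/16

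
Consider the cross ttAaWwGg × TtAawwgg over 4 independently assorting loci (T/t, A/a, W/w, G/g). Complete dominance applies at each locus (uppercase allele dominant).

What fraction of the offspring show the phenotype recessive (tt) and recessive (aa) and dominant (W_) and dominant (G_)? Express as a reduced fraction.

P(tt aa W_ G_) = 1/32

ttAaWwGg gametes: tAWG×2, tAWg×2, tAwG×2, tAwg×2, taWG×2, taWg×2, tawG×2, tawg×2
TtAawwgg gametes: TAwg×4, Tawg×4, tAwg×4, tawg×4
ttAaWwGg×TtAawwgg grid (16·16=256): TtAAWwGg=8 TtAAWwgg=8 TtAAwwGg=8 TtAAwwgg=8 TtAaWwGg=16 TtAaWwgg=16 TtAawwGg=16 TtAawwgg=16 TtaaWwGg=8 TtaaWwgg=8 TtaawwGg=8 Ttaawwgg=8 ttAAWwGg=8 ttAAWwgg=8 ttAAwwGg=8 ttAAwwgg=8 ttAaWwGg=16 ttAaWwgg=16 ttAawwGg=16 ttAawwgg=16 ttaaWwGg=8 ttaaWwgg=8 ttaawwGg=8 ttaawwgg=8
tt aa W_ G_ hits 8/256; gcd=8; 8÷8/256÷8 = 1/32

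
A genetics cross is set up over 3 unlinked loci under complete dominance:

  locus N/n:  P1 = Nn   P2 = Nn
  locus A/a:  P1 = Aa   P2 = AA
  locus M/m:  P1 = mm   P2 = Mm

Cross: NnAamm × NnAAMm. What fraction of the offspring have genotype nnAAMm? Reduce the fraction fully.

NnAamm gametes: NAm×2, Nam×2, nAm×2, nam×2
NnAAMm gametes: NAM×2, NAm×2, nAM×2, nAm×2
NnAamm×NnAAMm grid (8·8=64): NNAAMm=4 NNAAmm=4 NNAaMm=4 NNAamm=4 NnAAMm=8 NnAAmm=8 NnAaMm=8 NnAamm=8 nnAAMm=4 nnAAmm=4 nnAaMm=4 nnAamm=4
nnAAMm hits 4/64; gcd=4; 4÷4/64÷4 = 1/16

P(nnAAMm) = 1/16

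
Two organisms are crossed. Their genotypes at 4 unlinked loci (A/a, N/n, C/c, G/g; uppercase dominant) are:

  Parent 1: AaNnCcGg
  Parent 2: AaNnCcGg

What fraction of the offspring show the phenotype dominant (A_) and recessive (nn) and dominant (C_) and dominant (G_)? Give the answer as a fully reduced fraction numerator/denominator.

P(A_ nn C_ G_) = 27/256

AaNnCcGg gametes: ANCG×1, ANCg×1, ANcG×1, ANcg×1, AnCG×1, AnCg×1, AncG×1, Ancg×1, aNCG×1, aNCg×1, aNcG×1, aNcg×1, anCG×1, anCg×1, ancG×1, ancg×1
AaNnCcGg gametes: ANCG×1, ANCg×1, ANcG×1, ANcg×1, AnCG×1, AnCg×1, AncG×1, Ancg×1, aNCG×1, aNCg×1, aNcG×1, aNcg×1, anCG×1, anCg×1, ancG×1, ancg×1
AaNnCcGg×AaNnCcGg grid (16·16=256): AANNCCGG=1 AANNCCGg=2 AANNCCgg=1 AANNCcGG=2 AANNCcGg=4 AANNCcgg=2 AANNccGG=1 AANNccGg=2 AANNccgg=1 AANnCCGG=2 AANnCCGg=4 AANnCCgg=2 AANnCcGG=4 AANnCcGg=8 AANnCcgg=4 AANnccGG=2 AANnccGg=4 AANnccgg=2 AAnnCCGG=1 AAnnCCGg=2 AAnnCCgg=1 AAnnCcGG=2 AAnnCcGg=4 AAnnCcgg=2 AAnnccGG=1 AAnnccGg=2 AAnnccgg=1 AaNNCCGG=2 AaNNCCGg=4 AaNNCCgg=2 AaNNCcGG=4 AaNNCcGg=8 AaNNCcgg=4 AaNNccGG=2 AaNNccGg=4 AaNNccgg=2 AaNnCCGG=4 AaNnCCGg=8 AaNnCCgg=4 AaNnCcGG=8 AaNnCcGg=16 AaNnCcgg=8 AaNnccGG=4 AaNnccGg=8 AaNnccgg=4 AannCCGG=2 AannCCGg=4 AannCCgg=2 AannCcGG=4 AannCcGg=8 AannCcgg=4 AannccGG=2 AannccGg=4 Aannccgg=2 aaNNCCGG=1 aaNNCCGg=2 aaNNCCgg=1 aaNNCcGG=2 aaNNCcGg=4 aaNNCcgg=2 aaNNccGG=1 aaNNccGg=2 aaNNccgg=1 aaNnCCGG=2 aaNnCCGg=4 aaNnCCgg=2 aaNnCcGG=4 aaNnCcGg=8 aaNnCcgg=4 aaNnccGG=2 aaNnccGg=4 aaNnccgg=2 aannCCGG=1 aannCCGg=2 aannCCgg=1 aannCcGG=2 aannCcGg=4 aannCcgg=2 aannccGG=1 aannccGg=2 aannccgg=1
A_ nn C_ G_ hits 27/256; gcd=1; 27÷1/256÷1 = 27/256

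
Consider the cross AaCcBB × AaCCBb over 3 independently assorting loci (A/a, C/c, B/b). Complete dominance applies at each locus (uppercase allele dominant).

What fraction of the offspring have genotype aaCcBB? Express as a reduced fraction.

AaCcBB gametes: ACB×2, AcB×2, aCB×2, acB×2
AaCCBb gametes: ACB×2, ACb×2, aCB×2, aCb×2
AaCcBB×AaCCBb grid (8·8=64): AACCBB=4 AACCBb=4 AACcBB=4 AACcBb=4 AaCCBB=8 AaCCBb=8 AaCcBB=8 AaCcBb=8 aaCCBB=4 aaCCBb=4 aaCcBB=4 aaCcBb=4
aaCcBB hits 4/64; gcd=4; 4÷4/64÷4 = 1/16

P(aaCcBB) = 1/16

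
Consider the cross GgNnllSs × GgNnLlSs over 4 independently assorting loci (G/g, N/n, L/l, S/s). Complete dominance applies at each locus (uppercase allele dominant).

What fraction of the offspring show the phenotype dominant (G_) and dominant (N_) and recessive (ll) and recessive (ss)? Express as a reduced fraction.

GgNnllSs gametes: GNlS×2, GNls×2, GnlS×2, Gnls×2, gNlS×2, gNls×2, gnlS×2, gnls×2
GgNnLlSs gametes: GNLS×1, GNLs×1, GNlS×1, GNls×1, GnLS×1, GnLs×1, GnlS×1, Gnls×1, gNLS×1, gNLs×1, gNlS×1, gNls×1, gnLS×1, gnLs×1, gnlS×1, gnls×1
GgNnllSs×GgNnLlSs grid (16·16=256): GGNNLlSS=2 GGNNLlSs=4 GGNNLlss=2 GGNNllSS=2 GGNNllSs=4 GGNNllss=2 GGNnLlSS=4 GGNnLlSs=8 GGNnLlss=4 GGNnllSS=4 GGNnllSs=8 GGNnllss=4 GGnnLlSS=2 GGnnLlSs=4 GGnnLlss=2 GGnnllSS=2 GGnnllSs=4 GGnnllss=2 GgNNLlSS=4 GgNNLlSs=8 GgNNLlss=4 GgNNllSS=4 GgNNllSs=8 GgNNllss=4 GgNnLlSS=8 GgNnLlSs=16 GgNnLlss=8 GgNnllSS=8 GgNnllSs=16 GgNnllss=8 GgnnLlSS=4 GgnnLlSs=8 GgnnLlss=4 GgnnllSS=4 GgnnllSs=8 Ggnnllss=4 ggNNLlSS=2 ggNNLlSs=4 ggNNLlss=2 ggNNllSS=2 ggNNllSs=4 ggNNllss=2 ggNnLlSS=4 ggNnLlSs=8 ggNnLlss=4 ggNnllSS=4 ggNnllSs=8 ggNnllss=4 ggnnLlSS=2 ggnnLlSs=4 ggnnLlss=2 ggnnllSS=2 ggnnllSs=4 ggnnllss=2
G_ N_ ll ss hits 18/256; gcd=2; 18÷2/256÷2 = 9/128

P(G_ N_ ll ss) = 9/128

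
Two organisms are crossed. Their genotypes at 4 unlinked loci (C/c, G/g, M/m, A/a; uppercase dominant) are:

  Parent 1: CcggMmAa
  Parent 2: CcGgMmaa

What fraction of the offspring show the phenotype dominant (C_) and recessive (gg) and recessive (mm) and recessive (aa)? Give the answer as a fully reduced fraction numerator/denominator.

P(C_ gg mm aa) = 3/64

CcggMmAa gametes: CgMA×2, CgMa×2, CgmA×2, Cgma×2, cgMA×2, cgMa×2, cgmA×2, cgma×2
CcGgMmaa gametes: CGMa×2, CGma×2, CgMa×2, Cgma×2, cGMa×2, cGma×2, cgMa×2, cgma×2
CcggMmAa×CcGgMmaa grid (16·16=256): CCGgMMAa=4 CCGgMMaa=4 CCGgMmAa=8 CCGgMmaa=8 CCGgmmAa=4 CCGgmmaa=4 CCggMMAa=4 CCggMMaa=4 CCggMmAa=8 CCggMmaa=8 CCggmmAa=4 CCggmmaa=4 CcGgMMAa=8 CcGgMMaa=8 CcGgMmAa=16 CcGgMmaa=16 CcGgmmAa=8 CcGgmmaa=8 CcggMMAa=8 CcggMMaa=8 CcggMmAa=16 CcggMmaa=16 CcggmmAa=8 Ccggmmaa=8 ccGgMMAa=4 ccGgMMaa=4 ccGgMmAa=8 ccGgMmaa=8 ccGgmmAa=4 ccGgmmaa=4 ccggMMAa=4 ccggMMaa=4 ccggMmAa=8 ccggMmaa=8 ccggmmAa=4 ccggmmaa=4
C_ gg mm aa hits 12/256; gcd=4; 12÷4/256÷4 = 3/64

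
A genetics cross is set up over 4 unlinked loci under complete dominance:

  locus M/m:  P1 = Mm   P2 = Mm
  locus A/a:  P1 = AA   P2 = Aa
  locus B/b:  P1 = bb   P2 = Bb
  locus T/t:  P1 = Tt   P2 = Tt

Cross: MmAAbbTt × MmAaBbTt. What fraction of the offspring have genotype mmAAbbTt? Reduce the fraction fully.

P(mmAAbbTt) = 1/32

MmAAbbTt gametes: MAbT×4, MAbt×4, mAbT×4, mAbt×4
MmAaBbTt gametes: MABT×1, MABt×1, MAbT×1, MAbt×1, MaBT×1, MaBt×1, MabT×1, Mabt×1, mABT×1, mABt×1, mAbT×1, mAbt×1, maBT×1, maBt×1, mabT×1, mabt×1
MmAAbbTt×MmAaBbTt grid (16·16=256): MMAABbTT=4 MMAABbTt=8 MMAABbtt=4 MMAAbbTT=4 MMAAbbTt=8 MMAAbbtt=4 MMAaBbTT=4 MMAaBbTt=8 MMAaBbtt=4 MMAabbTT=4 MMAabbTt=8 MMAabbtt=4 MmAABbTT=8 MmAABbTt=16 MmAABbtt=8 MmAAbbTT=8 MmAAbbTt=16 MmAAbbtt=8 MmAaBbTT=8 MmAaBbTt=16 MmAaBbtt=8 MmAabbTT=8 MmAabbTt=16 MmAabbtt=8 mmAABbTT=4 mmAABbTt=8 mmAABbtt=4 mmAAbbTT=4 mmAAbbTt=8 mmAAbbtt=4 mmAaBbTT=4 mmAaBbTt=8 mmAaBbtt=4 mmAabbTT=4 mmAabbTt=8 mmAabbtt=4
mmAAbbTt hits 8/256; gcd=8; 8÷8/256÷8 = 1/32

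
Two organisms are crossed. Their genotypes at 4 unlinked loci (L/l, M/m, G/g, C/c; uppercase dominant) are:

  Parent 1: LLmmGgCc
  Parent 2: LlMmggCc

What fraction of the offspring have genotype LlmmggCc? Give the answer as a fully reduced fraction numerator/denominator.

P(LlmmggCc) = 1/16

LLmmGgCc gametes: LmGC×4, LmGc×4, LmgC×4, Lmgc×4
LlMmggCc gametes: LMgC×2, LMgc×2, LmgC×2, Lmgc×2, lMgC×2, lMgc×2, lmgC×2, lmgc×2
LLmmGgCc×LlMmggCc grid (16·16=256): LLMmGgCC=8 LLMmGgCc=16 LLMmGgcc=8 LLMmggCC=8 LLMmggCc=16 LLMmggcc=8 LLmmGgCC=8 LLmmGgCc=16 LLmmGgcc=8 LLmmggCC=8 LLmmggCc=16 LLmmggcc=8 LlMmGgCC=8 LlMmGgCc=16 LlMmGgcc=8 LlMmggCC=8 LlMmggCc=16 LlMmggcc=8 LlmmGgCC=8 LlmmGgCc=16 LlmmGgcc=8 LlmmggCC=8 LlmmggCc=16 Llmmggcc=8
LlmmggCc hits 16/256; gcd=16; 16÷16/256÷16 = 1/16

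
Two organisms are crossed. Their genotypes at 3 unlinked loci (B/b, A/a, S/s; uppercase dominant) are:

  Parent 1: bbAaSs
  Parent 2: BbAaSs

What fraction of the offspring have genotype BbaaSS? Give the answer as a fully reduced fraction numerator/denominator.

P(BbaaSS) = 1/32

bbAaSs gametes: bAS×2, bAs×2, baS×2, bas×2
BbAaSs gametes: BAS×1, BAs×1, BaS×1, Bas×1, bAS×1, bAs×1, baS×1, bas×1
bbAaSs×BbAaSs grid (8·8=64): BbAASS=2 BbAASs=4 BbAAss=2 BbAaSS=4 BbAaSs=8 BbAass=4 BbaaSS=2 BbaaSs=4 Bbaass=2 bbAASS=2 bbAASs=4 bbAAss=2 bbAaSS=4 bbAaSs=8 bbAass=4 bbaaSS=2 bbaaSs=4 bbaass=2
BbaaSS hits 2/64; gcd=2; 2÷2/64÷2 = 1/32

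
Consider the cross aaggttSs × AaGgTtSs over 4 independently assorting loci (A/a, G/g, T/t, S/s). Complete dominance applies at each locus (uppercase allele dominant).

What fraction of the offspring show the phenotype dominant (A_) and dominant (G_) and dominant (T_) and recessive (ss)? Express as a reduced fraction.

P(A_ G_ T_ ss) = 1/32

aaggttSs gametes: agtS×8, agts×8
AaGgTtSs gametes: AGTS×1, AGTs×1, AGtS×1, AGts×1, AgTS×1, AgTs×1, AgtS×1, Agts×1, aGTS×1, aGTs×1, aGtS×1, aGts×1, agTS×1, agTs×1, agtS×1, agts×1
aaggttSs×AaGgTtSs grid (16·16=256): AaGgTtSS=8 AaGgTtSs=16 AaGgTtss=8 AaGgttSS=8 AaGgttSs=16 AaGgttss=8 AaggTtSS=8 AaggTtSs=16 AaggTtss=8 AaggttSS=8 AaggttSs=16 Aaggttss=8 aaGgTtSS=8 aaGgTtSs=16 aaGgTtss=8 aaGgttSS=8 aaGgttSs=16 aaGgttss=8 aaggTtSS=8 aaggTtSs=16 aaggTtss=8 aaggttSS=8 aaggttSs=16 aaggttss=8
A_ G_ T_ ss hits 8/256; gcd=8; 8÷8/256÷8 = 1/32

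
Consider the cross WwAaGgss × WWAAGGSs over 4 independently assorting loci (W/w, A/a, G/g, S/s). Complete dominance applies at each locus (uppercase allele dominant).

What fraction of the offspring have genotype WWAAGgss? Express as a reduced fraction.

WwAaGgss gametes: WAGs×2, WAgs×2, WaGs×2, Wags×2, wAGs×2, wAgs×2, waGs×2, wags×2
WWAAGGSs gametes: WAGS×8, WAGs×8
WwAaGgss×WWAAGGSs grid (16·16=256): WWAAGGSs=16 WWAAGGss=16 WWAAGgSs=16 WWAAGgss=16 WWAaGGSs=16 WWAaGGss=16 WWAaGgSs=16 WWAaGgss=16 WwAAGGSs=16 WwAAGGss=16 WwAAGgSs=16 WwAAGgss=16 WwAaGGSs=16 WwAaGGss=16 WwAaGgSs=16 WwAaGgss=16
WWAAGgss hits 16/256; gcd=16; 16÷16/256÷16 = 1/16

P(WWAAGgss) = 1/16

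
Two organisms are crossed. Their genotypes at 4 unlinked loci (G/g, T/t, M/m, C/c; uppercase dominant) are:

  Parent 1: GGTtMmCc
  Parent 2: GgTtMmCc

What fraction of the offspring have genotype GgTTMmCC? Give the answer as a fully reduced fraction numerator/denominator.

GGTtMmCc gametes: GTMC×2, GTMc×2, GTmC×2, GTmc×2, GtMC×2, GtMc×2, GtmC×2, Gtmc×2
GgTtMmCc gametes: GTMC×1, GTMc×1, GTmC×1, GTmc×1, GtMC×1, GtMc×1, GtmC×1, Gtmc×1, gTMC×1, gTMc×1, gTmC×1, gTmc×1, gtMC×1, gtMc×1, gtmC×1, gtmc×1
GGTtMmCc×GgTtMmCc grid (16·16=256): GGTTMMCC=2 GGTTMMCc=4 GGTTMMcc=2 GGTTMmCC=4 GGTTMmCc=8 GGTTMmcc=4 GGTTmmCC=2 GGTTmmCc=4 GGTTmmcc=2 GGTtMMCC=4 GGTtMMCc=8 GGTtMMcc=4 GGTtMmCC=8 GGTtMmCc=16 GGTtMmcc=8 GGTtmmCC=4 GGTtmmCc=8 GGTtmmcc=4 GGttMMCC=2 GGttMMCc=4 GGttMMcc=2 GGttMmCC=4 GGttMmCc=8 GGttMmcc=4 GGttmmCC=2 GGttmmCc=4 GGttmmcc=2 GgTTMMCC=2 GgTTMMCc=4 GgTTMMcc=2 GgTTMmCC=4 GgTTMmCc=8 GgTTMmcc=4 GgTTmmCC=2 GgTTmmCc=4 GgTTmmcc=2 GgTtMMCC=4 GgTtMMCc=8 GgTtMMcc=4 GgTtMmCC=8 GgTtMmCc=16 GgTtMmcc=8 GgTtmmCC=4 GgTtmmCc=8 GgTtmmcc=4 GgttMMCC=2 GgttMMCc=4 GgttMMcc=2 GgttMmCC=4 GgttMmCc=8 GgttMmcc=4 GgttmmCC=2 GgttmmCc=4 Ggttmmcc=2
GgTTMmCC hits 4/256; gcd=4; 4÷4/256÷4 = 1/64

P(GgTTMmCC) = 1/64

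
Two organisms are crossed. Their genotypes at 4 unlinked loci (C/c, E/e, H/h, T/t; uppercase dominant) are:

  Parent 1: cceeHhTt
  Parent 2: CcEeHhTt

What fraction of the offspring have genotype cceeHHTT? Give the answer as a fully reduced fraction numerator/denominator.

P(cceeHHTT) = 1/64

cceeHhTt gametes: ceHT×4, ceHt×4, cehT×4, ceht×4
CcEeHhTt gametes: CEHT×1, CEHt×1, CEhT×1, CEht×1, CeHT×1, CeHt×1, CehT×1, Ceht×1, cEHT×1, cEHt×1, cEhT×1, cEht×1, ceHT×1, ceHt×1, cehT×1, ceht×1
cceeHhTt×CcEeHhTt grid (16·16=256): CcEeHHTT=4 CcEeHHTt=8 CcEeHHtt=4 CcEeHhTT=8 CcEeHhTt=16 CcEeHhtt=8 CcEehhTT=4 CcEehhTt=8 CcEehhtt=4 CceeHHTT=4 CceeHHTt=8 CceeHHtt=4 CceeHhTT=8 CceeHhTt=16 CceeHhtt=8 CceehhTT=4 CceehhTt=8 Cceehhtt=4 ccEeHHTT=4 ccEeHHTt=8 ccEeHHtt=4 ccEeHhTT=8 ccEeHhTt=16 ccEeHhtt=8 ccEehhTT=4 ccEehhTt=8 ccEehhtt=4 cceeHHTT=4 cceeHHTt=8 cceeHHtt=4 cceeHhTT=8 cceeHhTt=16 cceeHhtt=8 cceehhTT=4 cceehhTt=8 cceehhtt=4
cceeHHTT hits 4/256; gcd=4; 4÷4/256÷4 = 1/64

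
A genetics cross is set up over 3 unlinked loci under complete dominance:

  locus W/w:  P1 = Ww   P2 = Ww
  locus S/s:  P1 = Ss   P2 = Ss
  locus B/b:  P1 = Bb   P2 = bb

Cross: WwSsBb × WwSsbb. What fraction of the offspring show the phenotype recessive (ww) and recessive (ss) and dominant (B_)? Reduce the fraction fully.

P(ww ss B_) = 1/32

WwSsBb gametes: WSB×1, WSb×1, WsB×1, Wsb×1, wSB×1, wSb×1, wsB×1, wsb×1
WwSsbb gametes: WSb×2, Wsb×2, wSb×2, wsb×2
WwSsBb×WwSsbb grid (8·8=64): WWSSBb=2 WWSSbb=2 WWSsBb=4 WWSsbb=4 WWssBb=2 WWssbb=2 WwSSBb=4 WwSSbb=4 WwSsBb=8 WwSsbb=8 WwssBb=4 Wwssbb=4 wwSSBb=2 wwSSbb=2 wwSsBb=4 wwSsbb=4 wwssBb=2 wwssbb=2
ww ss B_ hits 2/64; gcd=2; 2÷2/64÷2 = 1/32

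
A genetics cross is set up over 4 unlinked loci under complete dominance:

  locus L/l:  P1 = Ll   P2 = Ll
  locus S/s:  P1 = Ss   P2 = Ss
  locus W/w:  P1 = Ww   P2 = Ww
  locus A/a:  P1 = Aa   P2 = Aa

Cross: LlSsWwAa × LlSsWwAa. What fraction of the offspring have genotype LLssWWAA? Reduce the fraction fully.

LlSsWwAa gametes: LSWA×1, LSWa×1, LSwA×1, LSwa×1, LsWA×1, LsWa×1, LswA×1, Lswa×1, lSWA×1, lSWa×1, lSwA×1, lSwa×1, lsWA×1, lsWa×1, lswA×1, lswa×1
LlSsWwAa gametes: LSWA×1, LSWa×1, LSwA×1, LSwa×1, LsWA×1, LsWa×1, LswA×1, Lswa×1, lSWA×1, lSWa×1, lSwA×1, lSwa×1, lsWA×1, lsWa×1, lswA×1, lswa×1
LlSsWwAa×LlSsWwAa grid (16·16=256): LLSSWWAA=1 LLSSWWAa=2 LLSSWWaa=1 LLSSWwAA=2 LLSSWwAa=4 LLSSWwaa=2 LLSSwwAA=1 LLSSwwAa=2 LLSSwwaa=1 LLSsWWAA=2 LLSsWWAa=4 LLSsWWaa=2 LLSsWwAA=4 LLSsWwAa=8 LLSsWwaa=4 LLSswwAA=2 LLSswwAa=4 LLSswwaa=2 LLssWWAA=1 LLssWWAa=2 LLssWWaa=1 LLssWwAA=2 LLssWwAa=4 LLssWwaa=2 LLsswwAA=1 LLsswwAa=2 LLsswwaa=1 LlSSWWAA=2 LlSSWWAa=4 LlSSWWaa=2 LlSSWwAA=4 LlSSWwAa=8 LlSSWwaa=4 LlSSwwAA=2 LlSSwwAa=4 LlSSwwaa=2 LlSsWWAA=4 LlSsWWAa=8 LlSsWWaa=4 LlSsWwAA=8 LlSsWwAa=16 LlSsWwaa=8 LlSswwAA=4 LlSswwAa=8 LlSswwaa=4 LlssWWAA=2 LlssWWAa=4 LlssWWaa=2 LlssWwAA=4 LlssWwAa=8 LlssWwaa=4 LlsswwAA=2 LlsswwAa=4 Llsswwaa=2 llSSWWAA=1 llSSWWAa=2 llSSWWaa=1 llSSWwAA=2 llSSWwAa=4 llSSWwaa=2 llSSwwAA=1 llSSwwAa=2 llSSwwaa=1 llSsWWAA=2 llSsWWAa=4 llSsWWaa=2 llSsWwAA=4 llSsWwAa=8 llSsWwaa=4 llSswwAA=2 llSswwAa=4 llSswwaa=2 llssWWAA=1 llssWWAa=2 llssWWaa=1 llssWwAA=2 llssWwAa=4 llssWwaa=2 llsswwAA=1 llsswwAa=2 llsswwaa=1
LLssWWAA hits 1/256; gcd=1; 1÷1/256÷1 = 1/256

P(LLssWWAA) = 1/256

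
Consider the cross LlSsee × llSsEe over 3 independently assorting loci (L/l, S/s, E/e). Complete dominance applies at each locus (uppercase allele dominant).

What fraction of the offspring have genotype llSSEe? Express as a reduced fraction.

P(llSSEe) = 1/16

LlSsee gametes: LSe×2, Lse×2, lSe×2, lse×2
llSsEe gametes: lSE×2, lSe×2, lsE×2, lse×2
LlSsee×llSsEe grid (8·8=64): LlSSEe=4 LlSSee=4 LlSsEe=8 LlSsee=8 LlssEe=4 Llssee=4 llSSEe=4 llSSee=4 llSsEe=8 llSsee=8 llssEe=4 llssee=4
llSSEe hits 4/64; gcd=4; 4÷4/64÷4 = 1/16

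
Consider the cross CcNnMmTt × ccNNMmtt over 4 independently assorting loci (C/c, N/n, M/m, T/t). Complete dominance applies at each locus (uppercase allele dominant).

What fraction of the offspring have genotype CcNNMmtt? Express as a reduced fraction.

P(CcNNMmtt) = 1/16

CcNnMmTt gametes: CNMT×1, CNMt×1, CNmT×1, CNmt×1, CnMT×1, CnMt×1, CnmT×1, Cnmt×1, cNMT×1, cNMt×1, cNmT×1, cNmt×1, cnMT×1, cnMt×1, cnmT×1, cnmt×1
ccNNMmtt gametes: cNMt×8, cNmt×8
CcNnMmTt×ccNNMmtt grid (16·16=256): CcNNMMTt=8 CcNNMMtt=8 CcNNMmTt=16 CcNNMmtt=16 CcNNmmTt=8 CcNNmmtt=8 CcNnMMTt=8 CcNnMMtt=8 CcNnMmTt=16 CcNnMmtt=16 CcNnmmTt=8 CcNnmmtt=8 ccNNMMTt=8 ccNNMMtt=8 ccNNMmTt=16 ccNNMmtt=16 ccNNmmTt=8 ccNNmmtt=8 ccNnMMTt=8 ccNnMMtt=8 ccNnMmTt=16 ccNnMmtt=16 ccNnmmTt=8 ccNnmmtt=8
CcNNMmtt hits 16/256; gcd=16; 16÷16/256÷16 = 1/16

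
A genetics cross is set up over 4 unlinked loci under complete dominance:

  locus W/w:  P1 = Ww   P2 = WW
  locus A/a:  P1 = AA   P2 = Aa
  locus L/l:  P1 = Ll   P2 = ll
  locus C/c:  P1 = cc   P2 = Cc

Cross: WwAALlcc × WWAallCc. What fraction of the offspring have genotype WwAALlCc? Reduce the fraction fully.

P(WwAALlCc) = 1/16

WwAALlcc gametes: WALc×4, WAlc×4, wALc×4, wAlc×4
WWAallCc gametes: WAlC×4, WAlc×4, WalC×4, Walc×4
WwAALlcc×WWAallCc grid (16·16=256): WWAALlCc=16 WWAALlcc=16 WWAAllCc=16 WWAAllcc=16 WWAaLlCc=16 WWAaLlcc=16 WWAallCc=16 WWAallcc=16 WwAALlCc=16 WwAALlcc=16 WwAAllCc=16 WwAAllcc=16 WwAaLlCc=16 WwAaLlcc=16 WwAallCc=16 WwAallcc=16
WwAALlCc hits 16/256; gcd=16; 16÷16/256÷16 = 1/16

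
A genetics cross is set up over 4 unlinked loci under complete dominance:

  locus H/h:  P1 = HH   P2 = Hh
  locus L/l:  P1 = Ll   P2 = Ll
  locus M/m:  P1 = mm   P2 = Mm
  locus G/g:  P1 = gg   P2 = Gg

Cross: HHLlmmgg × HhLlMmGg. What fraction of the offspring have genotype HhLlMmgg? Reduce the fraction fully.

P(HhLlMmgg) = 1/16

HHLlmmgg gametes: HLmg×8, Hlmg×8
HhLlMmGg gametes: HLMG×1, HLMg×1, HLmG×1, HLmg×1, HlMG×1, HlMg×1, HlmG×1, Hlmg×1, hLMG×1, hLMg×1, hLmG×1, hLmg×1, hlMG×1, hlMg×1, hlmG×1, hlmg×1
HHLlmmgg×HhLlMmGg grid (16·16=256): HHLLMmGg=8 HHLLMmgg=8 HHLLmmGg=8 HHLLmmgg=8 HHLlMmGg=16 HHLlMmgg=16 HHLlmmGg=16 HHLlmmgg=16 HHllMmGg=8 HHllMmgg=8 HHllmmGg=8 HHllmmgg=8 HhLLMmGg=8 HhLLMmgg=8 HhLLmmGg=8 HhLLmmgg=8 HhLlMmGg=16 HhLlMmgg=16 HhLlmmGg=16 HhLlmmgg=16 HhllMmGg=8 HhllMmgg=8 HhllmmGg=8 Hhllmmgg=8
HhLlMmgg hits 16/256; gcd=16; 16÷16/256÷16 = 1/16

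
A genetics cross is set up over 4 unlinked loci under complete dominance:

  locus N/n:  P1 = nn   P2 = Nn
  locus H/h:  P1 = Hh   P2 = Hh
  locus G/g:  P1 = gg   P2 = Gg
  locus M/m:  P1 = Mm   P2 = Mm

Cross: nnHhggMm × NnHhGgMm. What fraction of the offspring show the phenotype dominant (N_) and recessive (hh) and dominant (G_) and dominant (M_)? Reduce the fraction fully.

nnHhggMm gametes: nHgM×4, nHgm×4, nhgM×4, nhgm×4
NnHhGgMm gametes: NHGM×1, NHGm×1, NHgM×1, NHgm×1, NhGM×1, NhGm×1, NhgM×1, Nhgm×1, nHGM×1, nHGm×1, nHgM×1, nHgm×1, nhGM×1, nhGm×1, nhgM×1, nhgm×1
nnHhggMm×NnHhGgMm grid (16·16=256): NnHHGgMM=4 NnHHGgMm=8 NnHHGgmm=4 NnHHggMM=4 NnHHggMm=8 NnHHggmm=4 NnHhGgMM=8 NnHhGgMm=16 NnHhGgmm=8 NnHhggMM=8 NnHhggMm=16 NnHhggmm=8 NnhhGgMM=4 NnhhGgMm=8 NnhhGgmm=4 NnhhggMM=4 NnhhggMm=8 Nnhhggmm=4 nnHHGgMM=4 nnHHGgMm=8 nnHHGgmm=4 nnHHggMM=4 nnHHggMm=8 nnHHggmm=4 nnHhGgMM=8 nnHhGgMm=16 nnHhGgmm=8 nnHhggMM=8 nnHhggMm=16 nnHhggmm=8 nnhhGgMM=4 nnhhGgMm=8 nnhhGgmm=4 nnhhggMM=4 nnhhggMm=8 nnhhggmm=4
N_ hh G_ M_ hits 12/256; gcd=4; 12÷4/256÷4 = 3/64

P(N_ hh G_ M_) = 3/64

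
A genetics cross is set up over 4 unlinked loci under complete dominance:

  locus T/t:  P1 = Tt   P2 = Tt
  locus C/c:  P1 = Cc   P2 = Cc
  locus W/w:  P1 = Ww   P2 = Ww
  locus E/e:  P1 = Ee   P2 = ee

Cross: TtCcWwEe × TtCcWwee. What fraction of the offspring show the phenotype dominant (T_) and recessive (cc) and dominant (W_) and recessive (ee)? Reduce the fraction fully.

TtCcWwEe gametes: TCWE×1, TCWe×1, TCwE×1, TCwe×1, TcWE×1, TcWe×1, TcwE×1, Tcwe×1, tCWE×1, tCWe×1, tCwE×1, tCwe×1, tcWE×1, tcWe×1, tcwE×1, tcwe×1
TtCcWwee gametes: TCWe×2, TCwe×2, TcWe×2, Tcwe×2, tCWe×2, tCwe×2, tcWe×2, tcwe×2
TtCcWwEe×TtCcWwee grid (16·16=256): TTCCWWEe=2 TTCCWWee=2 TTCCWwEe=4 TTCCWwee=4 TTCCwwEe=2 TTCCwwee=2 TTCcWWEe=4 TTCcWWee=4 TTCcWwEe=8 TTCcWwee=8 TTCcwwEe=4 TTCcwwee=4 TTccWWEe=2 TTccWWee=2 TTccWwEe=4 TTccWwee=4 TTccwwEe=2 TTccwwee=2 TtCCWWEe=4 TtCCWWee=4 TtCCWwEe=8 TtCCWwee=8 TtCCwwEe=4 TtCCwwee=4 TtCcWWEe=8 TtCcWWee=8 TtCcWwEe=16 TtCcWwee=16 TtCcwwEe=8 TtCcwwee=8 TtccWWEe=4 TtccWWee=4 TtccWwEe=8 TtccWwee=8 TtccwwEe=4 Ttccwwee=4 ttCCWWEe=2 ttCCWWee=2 ttCCWwEe=4 ttCCWwee=4 ttCCwwEe=2 ttCCwwee=2 ttCcWWEe=4 ttCcWWee=4 ttCcWwEe=8 ttCcWwee=8 ttCcwwEe=4 ttCcwwee=4 ttccWWEe=2 ttccWWee=2 ttccWwEe=4 ttccWwee=4 ttccwwEe=2 ttccwwee=2
T_ cc W_ ee hits 18/256; gcd=2; 18÷2/256÷2 = 9/128

P(T_ cc W_ ee) = 9/128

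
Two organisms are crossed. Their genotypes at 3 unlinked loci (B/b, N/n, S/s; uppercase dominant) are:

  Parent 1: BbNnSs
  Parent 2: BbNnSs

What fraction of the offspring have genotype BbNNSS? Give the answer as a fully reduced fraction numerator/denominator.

BbNnSs gametes: BNS×1, BNs×1, BnS×1, Bns×1, bNS×1, bNs×1, bnS×1, bns×1
BbNnSs gametes: BNS×1, BNs×1, BnS×1, Bns×1, bNS×1, bNs×1, bnS×1, bns×1
BbNnSs×BbNnSs grid (8·8=64): BBNNSS=1 BBNNSs=2 BBNNss=1 BBNnSS=2 BBNnSs=4 BBNnss=2 BBnnSS=1 BBnnSs=2 BBnnss=1 BbNNSS=2 BbNNSs=4 BbNNss=2 BbNnSS=4 BbNnSs=8 BbNnss=4 BbnnSS=2 BbnnSs=4 Bbnnss=2 bbNNSS=1 bbNNSs=2 bbNNss=1 bbNnSS=2 bbNnSs=4 bbNnss=2 bbnnSS=1 bbnnSs=2 bbnnss=1
BbNNSS hits 2/64; gcd=2; 2÷2/64÷2 = 1/32

P(BbNNSS) = 1/32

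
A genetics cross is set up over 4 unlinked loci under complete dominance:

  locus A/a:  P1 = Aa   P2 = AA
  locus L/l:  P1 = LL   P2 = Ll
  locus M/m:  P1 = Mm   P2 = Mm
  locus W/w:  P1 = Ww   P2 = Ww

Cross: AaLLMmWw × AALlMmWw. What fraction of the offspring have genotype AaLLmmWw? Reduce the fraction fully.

AaLLMmWw gametes: ALMW×2, ALMw×2, ALmW×2, ALmw×2, aLMW×2, aLMw×2, aLmW×2, aLmw×2
AALlMmWw gametes: ALMW×2, ALMw×2, ALmW×2, ALmw×2, AlMW×2, AlMw×2, AlmW×2, Almw×2
AaLLMmWw×AALlMmWw grid (16·16=256): AALLMMWW=4 AALLMMWw=8 AALLMMww=4 AALLMmWW=8 AALLMmWw=16 AALLMmww=8 AALLmmWW=4 AALLmmWw=8 AALLmmww=4 AALlMMWW=4 AALlMMWw=8 AALlMMww=4 AALlMmWW=8 AALlMmWw=16 AALlMmww=8 AALlmmWW=4 AALlmmWw=8 AALlmmww=4 AaLLMMWW=4 AaLLMMWw=8 AaLLMMww=4 AaLLMmWW=8 AaLLMmWw=16 AaLLMmww=8 AaLLmmWW=4 AaLLmmWw=8 AaLLmmww=4 AaLlMMWW=4 AaLlMMWw=8 AaLlMMww=4 AaLlMmWW=8 AaLlMmWw=16 AaLlMmww=8 AaLlmmWW=4 AaLlmmWw=8 AaLlmmww=4
AaLLmmWw hits 8/256; gcd=8; 8÷8/256÷8 = 1/32

P(AaLLmmWw) = 1/32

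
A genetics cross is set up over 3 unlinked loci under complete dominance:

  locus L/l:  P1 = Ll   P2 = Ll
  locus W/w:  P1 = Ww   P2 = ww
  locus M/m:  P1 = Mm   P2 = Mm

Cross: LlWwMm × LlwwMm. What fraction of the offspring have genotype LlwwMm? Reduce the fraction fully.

LlWwMm gametes: LWM×1, LWm×1, LwM×1, Lwm×1, lWM×1, lWm×1, lwM×1, lwm×1
LlwwMm gametes: LwM×2, Lwm×2, lwM×2, lwm×2
LlWwMm×LlwwMm grid (8·8=64): LLWwMM=2 LLWwMm=4 LLWwmm=2 LLwwMM=2 LLwwMm=4 LLwwmm=2 LlWwMM=4 LlWwMm=8 LlWwmm=4 LlwwMM=4 LlwwMm=8 Llwwmm=4 llWwMM=2 llWwMm=4 llWwmm=2 llwwMM=2 llwwMm=4 llwwmm=2
LlwwMm hits 8/64; gcd=8; 8÷8/64÷8 = 1/8

P(LlwwMm) = 1/8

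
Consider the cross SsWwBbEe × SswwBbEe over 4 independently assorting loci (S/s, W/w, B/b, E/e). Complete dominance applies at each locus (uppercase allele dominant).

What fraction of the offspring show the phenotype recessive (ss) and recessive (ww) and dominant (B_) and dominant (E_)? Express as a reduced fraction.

P(ss ww B_ E_) = 9/128

SsWwBbEe gametes: SWBE×1, SWBe×1, SWbE×1, SWbe×1, SwBE×1, SwBe×1, SwbE×1, Swbe×1, sWBE×1, sWBe×1, sWbE×1, sWbe×1, swBE×1, swBe×1, swbE×1, swbe×1
SswwBbEe gametes: SwBE×2, SwBe×2, SwbE×2, Swbe×2, swBE×2, swBe×2, swbE×2, swbe×2
SsWwBbEe×SswwBbEe grid (16·16=256): SSWwBBEE=2 SSWwBBEe=4 SSWwBBee=2 SSWwBbEE=4 SSWwBbEe=8 SSWwBbee=4 SSWwbbEE=2 SSWwbbEe=4 SSWwbbee=2 SSwwBBEE=2 SSwwBBEe=4 SSwwBBee=2 SSwwBbEE=4 SSwwBbEe=8 SSwwBbee=4 SSwwbbEE=2 SSwwbbEe=4 SSwwbbee=2 SsWwBBEE=4 SsWwBBEe=8 SsWwBBee=4 SsWwBbEE=8 SsWwBbEe=16 SsWwBbee=8 SsWwbbEE=4 SsWwbbEe=8 SsWwbbee=4 SswwBBEE=4 SswwBBEe=8 SswwBBee=4 SswwBbEE=8 SswwBbEe=16 SswwBbee=8 SswwbbEE=4 SswwbbEe=8 Sswwbbee=4 ssWwBBEE=2 ssWwBBEe=4 ssWwBBee=2 ssWwBbEE=4 ssWwBbEe=8 ssWwBbee=4 ssWwbbEE=2 ssWwbbEe=4 ssWwbbee=2 sswwBBEE=2 sswwBBEe=4 sswwBBee=2 sswwBbEE=4 sswwBbEe=8 sswwBbee=4 sswwbbEE=2 sswwbbEe=4 sswwbbee=2
ss ww B_ E_ hits 18/256; gcd=2; 18÷2/256÷2 = 9/128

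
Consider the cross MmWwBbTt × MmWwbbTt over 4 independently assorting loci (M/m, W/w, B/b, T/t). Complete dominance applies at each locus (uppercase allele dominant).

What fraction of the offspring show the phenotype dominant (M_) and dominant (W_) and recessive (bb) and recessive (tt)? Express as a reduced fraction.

MmWwBbTt gametes: MWBT×1, MWBt×1, MWbT×1, MWbt×1, MwBT×1, MwBt×1, MwbT×1, Mwbt×1, mWBT×1, mWBt×1, mWbT×1, mWbt×1, mwBT×1, mwBt×1, mwbT×1, mwbt×1
MmWwbbTt gametes: MWbT×2, MWbt×2, MwbT×2, Mwbt×2, mWbT×2, mWbt×2, mwbT×2, mwbt×2
MmWwBbTt×MmWwbbTt grid (16·16=256): MMWWBbTT=2 MMWWBbTt=4 MMWWBbtt=2 MMWWbbTT=2 MMWWbbTt=4 MMWWbbtt=2 MMWwBbTT=4 MMWwBbTt=8 MMWwBbtt=4 MMWwbbTT=4 MMWwbbTt=8 MMWwbbtt=4 MMwwBbTT=2 MMwwBbTt=4 MMwwBbtt=2 MMwwbbTT=2 MMwwbbTt=4 MMwwbbtt=2 MmWWBbTT=4 MmWWBbTt=8 MmWWBbtt=4 MmWWbbTT=4 MmWWbbTt=8 MmWWbbtt=4 MmWwBbTT=8 MmWwBbTt=16 MmWwBbtt=8 MmWwbbTT=8 MmWwbbTt=16 MmWwbbtt=8 MmwwBbTT=4 MmwwBbTt=8 MmwwBbtt=4 MmwwbbTT=4 MmwwbbTt=8 Mmwwbbtt=4 mmWWBbTT=2 mmWWBbTt=4 mmWWBbtt=2 mmWWbbTT=2 mmWWbbTt=4 mmWWbbtt=2 mmWwBbTT=4 mmWwBbTt=8 mmWwBbtt=4 mmWwbbTT=4 mmWwbbTt=8 mmWwbbtt=4 mmwwBbTT=2 mmwwBbTt=4 mmwwBbtt=2 mmwwbbTT=2 mmwwbbTt=4 mmwwbbtt=2
M_ W_ bb tt hits 18/256; gcd=2; 18÷2/256÷2 = 9/128

P(M_ W_ bb tt) = 9/128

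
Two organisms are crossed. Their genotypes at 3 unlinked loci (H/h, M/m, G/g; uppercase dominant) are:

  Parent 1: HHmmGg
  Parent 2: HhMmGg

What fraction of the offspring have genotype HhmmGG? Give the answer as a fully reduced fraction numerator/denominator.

HHmmGg gametes: HmG×4, Hmg×4
HhMmGg gametes: HMG×1, HMg×1, HmG×1, Hmg×1, hMG×1, hMg×1, hmG×1, hmg×1
HHmmGg×HhMmGg grid (8·8=64): HHMmGG=4 HHMmGg=8 HHMmgg=4 HHmmGG=4 HHmmGg=8 HHmmgg=4 HhMmGG=4 HhMmGg=8 HhMmgg=4 HhmmGG=4 HhmmGg=8 Hhmmgg=4
HhmmGG hits 4/64; gcd=4; 4÷4/64÷4 = 1/16

P(HhmmGG) = 1/16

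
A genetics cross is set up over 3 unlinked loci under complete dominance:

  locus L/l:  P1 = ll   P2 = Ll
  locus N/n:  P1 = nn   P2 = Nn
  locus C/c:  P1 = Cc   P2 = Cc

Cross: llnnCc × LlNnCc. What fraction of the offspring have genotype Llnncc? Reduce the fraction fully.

P(Llnncc) = 1/16

llnnCc gametes: lnC×4, lnc×4
LlNnCc gametes: LNC×1, LNc×1, LnC×1, Lnc×1, lNC×1, lNc×1, lnC×1, lnc×1
llnnCc×LlNnCc grid (8·8=64): LlNnCC=4 LlNnCc=8 LlNncc=4 LlnnCC=4 LlnnCc=8 Llnncc=4 llNnCC=4 llNnCc=8 llNncc=4 llnnCC=4 llnnCc=8 llnncc=4
Llnncc hits 4/64; gcd=4; 4÷4/64÷4 = 1/16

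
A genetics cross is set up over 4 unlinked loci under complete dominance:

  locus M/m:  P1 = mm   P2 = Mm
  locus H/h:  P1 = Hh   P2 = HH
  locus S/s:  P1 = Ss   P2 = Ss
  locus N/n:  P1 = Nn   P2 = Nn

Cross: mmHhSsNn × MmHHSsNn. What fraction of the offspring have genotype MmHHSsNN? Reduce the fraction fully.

P(MmHHSsNN) = 1/32

mmHhSsNn gametes: mHSN×2, mHSn×2, mHsN×2, mHsn×2, mhSN×2, mhSn×2, mhsN×2, mhsn×2
MmHHSsNn gametes: MHSN×2, MHSn×2, MHsN×2, MHsn×2, mHSN×2, mHSn×2, mHsN×2, mHsn×2
mmHhSsNn×MmHHSsNn grid (16·16=256): MmHHSSNN=4 MmHHSSNn=8 MmHHSSnn=4 MmHHSsNN=8 MmHHSsNn=16 MmHHSsnn=8 MmHHssNN=4 MmHHssNn=8 MmHHssnn=4 MmHhSSNN=4 MmHhSSNn=8 MmHhSSnn=4 MmHhSsNN=8 MmHhSsNn=16 MmHhSsnn=8 MmHhssNN=4 MmHhssNn=8 MmHhssnn=4 mmHHSSNN=4 mmHHSSNn=8 mmHHSSnn=4 mmHHSsNN=8 mmHHSsNn=16 mmHHSsnn=8 mmHHssNN=4 mmHHssNn=8 mmHHssnn=4 mmHhSSNN=4 mmHhSSNn=8 mmHhSSnn=4 mmHhSsNN=8 mmHhSsNn=16 mmHhSsnn=8 mmHhssNN=4 mmHhssNn=8 mmHhssnn=4
MmHHSsNN hits 8/256; gcd=8; 8÷8/256÷8 = 1/32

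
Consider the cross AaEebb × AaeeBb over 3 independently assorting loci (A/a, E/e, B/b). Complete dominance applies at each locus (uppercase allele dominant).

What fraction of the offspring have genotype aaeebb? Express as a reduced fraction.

AaEebb gametes: AEb×2, Aeb×2, aEb×2, aeb×2
AaeeBb gametes: AeB×2, Aeb×2, aeB×2, aeb×2
AaEebb×AaeeBb grid (8·8=64): AAEeBb=4 AAEebb=4 AAeeBb=4 AAeebb=4 AaEeBb=8 AaEebb=8 AaeeBb=8 Aaeebb=8 aaEeBb=4 aaEebb=4 aaeeBb=4 aaeebb=4
aaeebb hits 4/64; gcd=4; 4÷4/64÷4 = 1/16

P(aaeebb) = 1/16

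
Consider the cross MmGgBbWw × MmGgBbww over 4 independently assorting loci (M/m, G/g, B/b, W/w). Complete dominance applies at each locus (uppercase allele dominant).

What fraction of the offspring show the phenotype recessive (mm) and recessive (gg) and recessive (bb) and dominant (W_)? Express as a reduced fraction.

MmGgBbWw gametes: MGBW×1, MGBw×1, MGbW×1, MGbw×1, MgBW×1, MgBw×1, MgbW×1, Mgbw×1, mGBW×1, mGBw×1, mGbW×1, mGbw×1, mgBW×1, mgBw×1, mgbW×1, mgbw×1
MmGgBbww gametes: MGBw×2, MGbw×2, MgBw×2, Mgbw×2, mGBw×2, mGbw×2, mgBw×2, mgbw×2
MmGgBbWw×MmGgBbww grid (16·16=256): MMGGBBWw=2 MMGGBBww=2 MMGGBbWw=4 MMGGBbww=4 MMGGbbWw=2 MMGGbbww=2 MMGgBBWw=4 MMGgBBww=4 MMGgBbWw=8 MMGgBbww=8 MMGgbbWw=4 MMGgbbww=4 MMggBBWw=2 MMggBBww=2 MMggBbWw=4 MMggBbww=4 MMggbbWw=2 MMggbbww=2 MmGGBBWw=4 MmGGBBww=4 MmGGBbWw=8 MmGGBbww=8 MmGGbbWw=4 MmGGbbww=4 MmGgBBWw=8 MmGgBBww=8 MmGgBbWw=16 MmGgBbww=16 MmGgbbWw=8 MmGgbbww=8 MmggBBWw=4 MmggBBww=4 MmggBbWw=8 MmggBbww=8 MmggbbWw=4 Mmggbbww=4 mmGGBBWw=2 mmGGBBww=2 mmGGBbWw=4 mmGGBbww=4 mmGGbbWw=2 mmGGbbww=2 mmGgBBWw=4 mmGgBBww=4 mmGgBbWw=8 mmGgBbww=8 mmGgbbWw=4 mmGgbbww=4 mmggBBWw=2 mmggBBww=2 mmggBbWw=4 mmggBbww=4 mmggbbWw=2 mmggbbww=2
mm gg bb W_ hits 2/256; gcd=2; 2÷2/256÷2 = 1/128

P(mm gg bb W_) = 1/128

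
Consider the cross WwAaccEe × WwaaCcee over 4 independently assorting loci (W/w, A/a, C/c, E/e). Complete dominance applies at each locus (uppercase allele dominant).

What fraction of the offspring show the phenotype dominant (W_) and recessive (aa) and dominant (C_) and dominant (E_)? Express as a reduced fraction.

WwAaccEe gametes: WAcE×2, WAce×2, WacE×2, Wace×2, wAcE×2, wAce×2, wacE×2, wace×2
WwaaCcee gametes: WaCe×4, Wace×4, waCe×4, wace×4
WwAaccEe×WwaaCcee grid (16·16=256): WWAaCcEe=8 WWAaCcee=8 WWAaccEe=8 WWAaccee=8 WWaaCcEe=8 WWaaCcee=8 WWaaccEe=8 WWaaccee=8 WwAaCcEe=16 WwAaCcee=16 WwAaccEe=16 WwAaccee=16 WwaaCcEe=16 WwaaCcee=16 WwaaccEe=16 Wwaaccee=16 wwAaCcEe=8 wwAaCcee=8 wwAaccEe=8 wwAaccee=8 wwaaCcEe=8 wwaaCcee=8 wwaaccEe=8 wwaaccee=8
W_ aa C_ E_ hits 24/256; gcd=8; 24÷8/256÷8 = 3/32

P(W_ aa C_ E_) = 3/32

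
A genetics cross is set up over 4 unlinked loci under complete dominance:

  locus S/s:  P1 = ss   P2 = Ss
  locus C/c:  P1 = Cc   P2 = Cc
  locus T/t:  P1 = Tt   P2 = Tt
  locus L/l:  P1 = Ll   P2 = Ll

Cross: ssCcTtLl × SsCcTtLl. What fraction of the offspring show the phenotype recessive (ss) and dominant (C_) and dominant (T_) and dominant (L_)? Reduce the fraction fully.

ssCcTtLl gametes: sCTL×2, sCTl×2, sCtL×2, sCtl×2, scTL×2, scTl×2, sctL×2, sctl×2
SsCcTtLl gametes: SCTL×1, SCTl×1, SCtL×1, SCtl×1, ScTL×1, ScTl×1, SctL×1, Sctl×1, sCTL×1, sCTl×1, sCtL×1, sCtl×1, scTL×1, scTl×1, sctL×1, sctl×1
ssCcTtLl×SsCcTtLl grid (16·16=256): SsCCTTLL=2 SsCCTTLl=4 SsCCTTll=2 SsCCTtLL=4 SsCCTtLl=8 SsCCTtll=4 SsCCttLL=2 SsCCttLl=4 SsCCttll=2 SsCcTTLL=4 SsCcTTLl=8 SsCcTTll=4 SsCcTtLL=8 SsCcTtLl=16 SsCcTtll=8 SsCcttLL=4 SsCcttLl=8 SsCcttll=4 SsccTTLL=2 SsccTTLl=4 SsccTTll=2 SsccTtLL=4 SsccTtLl=8 SsccTtll=4 SsccttLL=2 SsccttLl=4 Ssccttll=2 ssCCTTLL=2 ssCCTTLl=4 ssCCTTll=2 ssCCTtLL=4 ssCCTtLl=8 ssCCTtll=4 ssCCttLL=2 ssCCttLl=4 ssCCttll=2 ssCcTTLL=4 ssCcTTLl=8 ssCcTTll=4 ssCcTtLL=8 ssCcTtLl=16 ssCcTtll=8 ssCcttLL=4 ssCcttLl=8 ssCcttll=4 ssccTTLL=2 ssccTTLl=4 ssccTTll=2 ssccTtLL=4 ssccTtLl=8 ssccTtll=4 ssccttLL=2 ssccttLl=4 ssccttll=2
ss C_ T_ L_ hits 54/256; gcd=2; 54÷2/256÷2 = 27/128

P(ss C_ T_ L_) = 27/128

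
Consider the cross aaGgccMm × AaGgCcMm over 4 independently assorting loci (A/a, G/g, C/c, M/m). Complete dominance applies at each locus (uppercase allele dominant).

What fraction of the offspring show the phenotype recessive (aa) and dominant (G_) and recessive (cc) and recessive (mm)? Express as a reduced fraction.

P(aa G_ cc mm) = 3/64

aaGgccMm gametes: aGcM×4, aGcm×4, agcM×4, agcm×4
AaGgCcMm gametes: AGCM×1, AGCm×1, AGcM×1, AGcm×1, AgCM×1, AgCm×1, AgcM×1, Agcm×1, aGCM×1, aGCm×1, aGcM×1, aGcm×1, agCM×1, agCm×1, agcM×1, agcm×1
aaGgccMm×AaGgCcMm grid (16·16=256): AaGGCcMM=4 AaGGCcMm=8 AaGGCcmm=4 AaGGccMM=4 AaGGccMm=8 AaGGccmm=4 AaGgCcMM=8 AaGgCcMm=16 AaGgCcmm=8 AaGgccMM=8 AaGgccMm=16 AaGgccmm=8 AaggCcMM=4 AaggCcMm=8 AaggCcmm=4 AaggccMM=4 AaggccMm=8 Aaggccmm=4 aaGGCcMM=4 aaGGCcMm=8 aaGGCcmm=4 aaGGccMM=4 aaGGccMm=8 aaGGccmm=4 aaGgCcMM=8 aaGgCcMm=16 aaGgCcmm=8 aaGgccMM=8 aaGgccMm=16 aaGgccmm=8 aaggCcMM=4 aaggCcMm=8 aaggCcmm=4 aaggccMM=4 aaggccMm=8 aaggccmm=4
aa G_ cc mm hits 12/256; gcd=4; 12÷4/256÷4 = 3/64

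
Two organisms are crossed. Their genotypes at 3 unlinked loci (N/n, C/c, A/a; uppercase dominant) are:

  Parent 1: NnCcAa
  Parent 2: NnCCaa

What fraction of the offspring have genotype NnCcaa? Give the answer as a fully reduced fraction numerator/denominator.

P(NnCcaa) = 1/8

NnCcAa gametes: NCA×1, NCa×1, NcA×1, Nca×1, nCA×1, nCa×1, ncA×1, nca×1
NnCCaa gametes: NCa×4, nCa×4
NnCcAa×NnCCaa grid (8·8=64): NNCCAa=4 NNCCaa=4 NNCcAa=4 NNCcaa=4 NnCCAa=8 NnCCaa=8 NnCcAa=8 NnCcaa=8 nnCCAa=4 nnCCaa=4 nnCcAa=4 nnCcaa=4
NnCcaa hits 8/64; gcd=8; 8÷8/64÷8 = 1/8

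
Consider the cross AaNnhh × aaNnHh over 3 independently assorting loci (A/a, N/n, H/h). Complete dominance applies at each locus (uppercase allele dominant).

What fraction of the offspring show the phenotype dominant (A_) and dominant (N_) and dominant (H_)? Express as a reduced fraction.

P(A_ N_ H_) = 3/16

AaNnhh gametes: ANh×2, Anh×2, aNh×2, anh×2
aaNnHh gametes: aNH×2, aNh×2, anH×2, anh×2
AaNnhh×aaNnHh grid (8·8=64): AaNNHh=4 AaNNhh=4 AaNnHh=8 AaNnhh=8 AannHh=4 Aannhh=4 aaNNHh=4 aaNNhh=4 aaNnHh=8 aaNnhh=8 aannHh=4 aannhh=4
A_ N_ H_ hits 12/64; gcd=4; 12÷4/64÷4 = 3/16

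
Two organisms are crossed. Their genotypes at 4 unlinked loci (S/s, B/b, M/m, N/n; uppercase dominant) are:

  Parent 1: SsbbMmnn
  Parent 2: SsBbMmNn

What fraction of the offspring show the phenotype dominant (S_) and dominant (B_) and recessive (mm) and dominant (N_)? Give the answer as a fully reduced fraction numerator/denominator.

SsbbMmnn gametes: SbMn×4, Sbmn×4, sbMn×4, sbmn×4
SsBbMmNn gametes: SBMN×1, SBMn×1, SBmN×1, SBmn×1, SbMN×1, SbMn×1, SbmN×1, Sbmn×1, sBMN×1, sBMn×1, sBmN×1, sBmn×1, sbMN×1, sbMn×1, sbmN×1, sbmn×1
SsbbMmnn×SsBbMmNn grid (16·16=256): SSBbMMNn=4 SSBbMMnn=4 SSBbMmNn=8 SSBbMmnn=8 SSBbmmNn=4 SSBbmmnn=4 SSbbMMNn=4 SSbbMMnn=4 SSbbMmNn=8 SSbbMmnn=8 SSbbmmNn=4 SSbbmmnn=4 SsBbMMNn=8 SsBbMMnn=8 SsBbMmNn=16 SsBbMmnn=16 SsBbmmNn=8 SsBbmmnn=8 SsbbMMNn=8 SsbbMMnn=8 SsbbMmNn=16 SsbbMmnn=16 SsbbmmNn=8 Ssbbmmnn=8 ssBbMMNn=4 ssBbMMnn=4 ssBbMmNn=8 ssBbMmnn=8 ssBbmmNn=4 ssBbmmnn=4 ssbbMMNn=4 ssbbMMnn=4 ssbbMmNn=8 ssbbMmnn=8 ssbbmmNn=4 ssbbmmnn=4
S_ B_ mm N_ hits 12/256; gcd=4; 12÷4/256÷4 = 3/64

P(S_ B_ mm N_) = 3/64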